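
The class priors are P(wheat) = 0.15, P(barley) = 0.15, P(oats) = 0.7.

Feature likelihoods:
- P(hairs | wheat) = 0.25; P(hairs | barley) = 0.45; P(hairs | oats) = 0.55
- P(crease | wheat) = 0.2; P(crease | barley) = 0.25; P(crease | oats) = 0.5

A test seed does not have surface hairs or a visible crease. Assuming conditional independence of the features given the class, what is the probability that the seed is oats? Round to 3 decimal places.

wheat: 0.15 × (1−0.25) × (1−0.2) = 0.09
barley: 0.15 × (1−0.45) × (1−0.25) = 0.061875
oats: 0.7 × (1−0.55) × (1−0.5) = 0.1575
P(oats | x) = 0.1575 / 0.309375 ≈ 0.509

0.509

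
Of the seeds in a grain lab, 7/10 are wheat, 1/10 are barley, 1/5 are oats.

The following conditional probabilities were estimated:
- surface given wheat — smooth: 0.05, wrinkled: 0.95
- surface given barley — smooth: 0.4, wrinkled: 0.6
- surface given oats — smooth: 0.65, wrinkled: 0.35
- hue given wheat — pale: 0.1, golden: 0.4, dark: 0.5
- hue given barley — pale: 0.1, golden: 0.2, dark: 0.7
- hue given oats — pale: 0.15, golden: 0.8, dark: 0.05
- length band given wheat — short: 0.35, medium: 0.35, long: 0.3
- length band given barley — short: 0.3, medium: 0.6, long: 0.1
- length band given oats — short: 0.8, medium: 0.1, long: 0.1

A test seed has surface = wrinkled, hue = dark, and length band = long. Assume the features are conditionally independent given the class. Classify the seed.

wheat: 0.7 × 0.95 × 0.5 × 0.3 = 0.09975
barley: 0.1 × 0.6 × 0.7 × 0.1 = 0.0042
oats: 0.2 × 0.35 × 0.05 × 0.1 = 0.00035
Highest score → wheat.

wheat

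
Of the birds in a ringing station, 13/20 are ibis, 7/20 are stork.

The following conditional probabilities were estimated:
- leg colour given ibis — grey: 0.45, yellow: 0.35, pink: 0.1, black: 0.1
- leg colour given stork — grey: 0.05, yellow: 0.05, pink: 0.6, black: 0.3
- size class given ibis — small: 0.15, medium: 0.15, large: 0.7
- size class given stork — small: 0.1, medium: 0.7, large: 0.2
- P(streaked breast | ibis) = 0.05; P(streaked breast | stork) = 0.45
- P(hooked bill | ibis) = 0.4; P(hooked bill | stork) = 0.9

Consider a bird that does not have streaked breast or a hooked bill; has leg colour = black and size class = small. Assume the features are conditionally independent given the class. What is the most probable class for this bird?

ibis

ibis: 0.65 × 0.1 × 0.15 × (1−0.05) × (1−0.4) = 0.0055575
stork: 0.35 × 0.3 × 0.1 × (1−0.45) × (1−0.9) = 0.0005775
Highest score → ibis.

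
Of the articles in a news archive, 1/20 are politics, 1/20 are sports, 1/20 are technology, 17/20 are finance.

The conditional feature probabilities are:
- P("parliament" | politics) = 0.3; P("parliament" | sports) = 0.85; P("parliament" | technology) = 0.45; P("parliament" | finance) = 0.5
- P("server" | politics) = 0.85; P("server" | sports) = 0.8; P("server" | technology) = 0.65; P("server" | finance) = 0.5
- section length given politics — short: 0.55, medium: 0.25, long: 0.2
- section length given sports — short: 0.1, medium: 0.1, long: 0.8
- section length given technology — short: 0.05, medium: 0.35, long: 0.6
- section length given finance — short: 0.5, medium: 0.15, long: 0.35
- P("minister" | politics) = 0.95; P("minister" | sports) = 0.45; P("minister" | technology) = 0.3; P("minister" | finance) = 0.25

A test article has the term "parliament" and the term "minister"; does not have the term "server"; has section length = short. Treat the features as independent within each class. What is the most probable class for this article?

finance

politics: 0.05 × 0.3 × (1−0.85) × 0.55 × 0.95 = 0.001175625
sports: 0.05 × 0.85 × (1−0.8) × 0.1 × 0.45 = 0.0003825
technology: 0.05 × 0.45 × (1−0.65) × 0.05 × 0.3 = 0.000118125
finance: 0.85 × 0.5 × (1−0.5) × 0.5 × 0.25 = 0.0265625
Highest score → finance.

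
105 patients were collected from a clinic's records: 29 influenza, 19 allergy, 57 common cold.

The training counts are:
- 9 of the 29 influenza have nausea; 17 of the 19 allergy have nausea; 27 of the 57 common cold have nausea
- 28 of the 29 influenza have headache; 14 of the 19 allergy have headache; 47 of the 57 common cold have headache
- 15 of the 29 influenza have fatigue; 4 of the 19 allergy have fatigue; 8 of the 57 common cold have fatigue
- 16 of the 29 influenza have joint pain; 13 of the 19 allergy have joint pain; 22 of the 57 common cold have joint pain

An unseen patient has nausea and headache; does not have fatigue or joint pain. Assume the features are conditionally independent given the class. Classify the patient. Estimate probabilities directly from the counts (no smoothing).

influenza: (29/105) × (9/29) × (28/29) × (14/29) × (13/29) ≈ 0.0179097
allergy: (19/105) × (17/19) × (14/19) × (15/19) × (6/19) ≈ 0.0297419
common cold: (57/105) × (27/57) × (47/57) × (49/57) × (35/57) ≈ 0.111921
Highest score → common cold.

common cold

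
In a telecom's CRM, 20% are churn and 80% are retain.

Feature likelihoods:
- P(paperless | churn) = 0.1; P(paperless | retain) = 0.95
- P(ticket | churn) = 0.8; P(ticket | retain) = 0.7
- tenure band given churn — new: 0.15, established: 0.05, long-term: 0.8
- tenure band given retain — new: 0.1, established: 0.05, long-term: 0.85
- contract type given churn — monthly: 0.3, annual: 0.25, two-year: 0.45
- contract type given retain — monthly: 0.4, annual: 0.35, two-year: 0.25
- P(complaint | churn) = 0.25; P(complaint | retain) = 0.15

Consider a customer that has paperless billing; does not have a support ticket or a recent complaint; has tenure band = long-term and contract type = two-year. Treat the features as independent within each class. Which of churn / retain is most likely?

churn: 0.2 × 0.1 × (1−0.8) × 0.8 × 0.45 × (1−0.25) = 0.00108
retain: 0.8 × 0.95 × (1−0.7) × 0.85 × 0.25 × (1−0.15) = 0.0411825
Highest score → retain.

retain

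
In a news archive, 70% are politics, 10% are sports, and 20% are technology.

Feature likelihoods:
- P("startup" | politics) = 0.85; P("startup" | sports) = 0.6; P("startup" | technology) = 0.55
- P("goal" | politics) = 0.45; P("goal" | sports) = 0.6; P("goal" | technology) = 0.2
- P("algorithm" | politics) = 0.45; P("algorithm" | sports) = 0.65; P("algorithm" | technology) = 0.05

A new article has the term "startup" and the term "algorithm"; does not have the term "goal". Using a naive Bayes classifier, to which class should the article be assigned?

politics

politics: 0.7 × 0.85 × (1−0.45) × 0.45 = 0.1472625
sports: 0.1 × 0.6 × (1−0.6) × 0.65 = 0.0156
technology: 0.2 × 0.55 × (1−0.2) × 0.05 = 0.0044
Highest score → politics.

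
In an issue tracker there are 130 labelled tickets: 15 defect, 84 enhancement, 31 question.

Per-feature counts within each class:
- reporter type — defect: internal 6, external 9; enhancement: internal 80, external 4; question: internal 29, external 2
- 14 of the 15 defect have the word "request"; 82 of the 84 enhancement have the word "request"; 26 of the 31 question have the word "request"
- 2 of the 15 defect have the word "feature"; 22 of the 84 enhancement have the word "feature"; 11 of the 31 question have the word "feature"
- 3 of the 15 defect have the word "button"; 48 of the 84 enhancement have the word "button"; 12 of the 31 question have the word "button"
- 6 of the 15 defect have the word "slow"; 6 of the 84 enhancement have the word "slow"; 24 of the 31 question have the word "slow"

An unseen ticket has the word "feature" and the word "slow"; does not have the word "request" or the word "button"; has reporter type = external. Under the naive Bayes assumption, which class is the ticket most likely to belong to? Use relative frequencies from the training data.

question

defect: (15/130) × (9/15) × (1/15) × (2/15) × (12/15) × (6/15) ≈ 0.000196923
enhancement: (84/130) × (4/84) × (2/84) × (22/84) × (36/84) × (6/84) ≈ 0.00000587362
question: (31/130) × (2/31) × (5/31) × (11/31) × (19/31) × (24/31) ≈ 0.000417799
Highest score → question.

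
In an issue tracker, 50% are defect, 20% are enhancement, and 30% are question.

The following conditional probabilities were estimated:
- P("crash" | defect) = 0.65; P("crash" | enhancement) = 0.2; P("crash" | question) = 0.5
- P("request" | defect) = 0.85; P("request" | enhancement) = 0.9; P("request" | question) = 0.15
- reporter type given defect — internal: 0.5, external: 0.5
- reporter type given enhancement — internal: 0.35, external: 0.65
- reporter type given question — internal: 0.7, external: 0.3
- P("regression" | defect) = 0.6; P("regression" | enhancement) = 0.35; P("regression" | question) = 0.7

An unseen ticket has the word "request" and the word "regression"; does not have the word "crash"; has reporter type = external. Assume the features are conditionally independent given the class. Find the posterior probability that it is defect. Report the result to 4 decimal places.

0.5435

defect: 0.5 × (1−0.65) × 0.85 × 0.5 × 0.6 = 0.044625
enhancement: 0.2 × (1−0.2) × 0.9 × 0.65 × 0.35 = 0.03276
question: 0.3 × (1−0.5) × 0.15 × 0.3 × 0.7 = 0.004725
P(defect | x) = 0.044625 / 0.08211 ≈ 0.5435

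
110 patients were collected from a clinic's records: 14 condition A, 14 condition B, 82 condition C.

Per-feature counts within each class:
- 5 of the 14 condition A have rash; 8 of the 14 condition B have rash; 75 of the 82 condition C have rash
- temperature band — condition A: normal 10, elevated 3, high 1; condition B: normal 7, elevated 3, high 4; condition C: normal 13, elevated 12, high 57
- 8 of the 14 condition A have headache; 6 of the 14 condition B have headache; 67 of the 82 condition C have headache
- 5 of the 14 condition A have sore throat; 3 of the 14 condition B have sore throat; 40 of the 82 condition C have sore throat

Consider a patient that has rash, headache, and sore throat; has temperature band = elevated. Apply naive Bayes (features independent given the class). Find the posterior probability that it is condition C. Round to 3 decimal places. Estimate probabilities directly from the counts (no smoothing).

condition A: (14/110) × (5/14) × (3/14) × (8/14) × (5/14) ≈ 0.00198781
condition B: (14/110) × (8/14) × (3/14) × (6/14) × (3/14) ≈ 0.00143122
condition C: (82/110) × (75/82) × (12/82) × (67/82) × (40/82) ≈ 0.0397689
P(condition C | x) = 0.0397689 / 0.04318793 ≈ 0.921

0.921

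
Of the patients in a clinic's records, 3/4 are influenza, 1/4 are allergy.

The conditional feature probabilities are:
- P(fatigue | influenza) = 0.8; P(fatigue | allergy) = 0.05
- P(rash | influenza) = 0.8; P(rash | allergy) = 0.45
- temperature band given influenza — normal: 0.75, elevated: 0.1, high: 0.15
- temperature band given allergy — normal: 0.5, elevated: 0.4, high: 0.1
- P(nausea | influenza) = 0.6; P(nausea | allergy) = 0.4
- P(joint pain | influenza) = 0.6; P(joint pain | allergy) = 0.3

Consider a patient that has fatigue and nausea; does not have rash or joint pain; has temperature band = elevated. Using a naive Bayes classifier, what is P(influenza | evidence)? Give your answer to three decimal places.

0.789

influenza: 0.75 × 0.8 × (1−0.8) × 0.1 × 0.6 × (1−0.6) = 0.00288
allergy: 0.25 × 0.05 × (1−0.45) × 0.4 × 0.4 × (1−0.3) = 0.00077
P(influenza | x) = 0.00288 / 0.00365 ≈ 0.789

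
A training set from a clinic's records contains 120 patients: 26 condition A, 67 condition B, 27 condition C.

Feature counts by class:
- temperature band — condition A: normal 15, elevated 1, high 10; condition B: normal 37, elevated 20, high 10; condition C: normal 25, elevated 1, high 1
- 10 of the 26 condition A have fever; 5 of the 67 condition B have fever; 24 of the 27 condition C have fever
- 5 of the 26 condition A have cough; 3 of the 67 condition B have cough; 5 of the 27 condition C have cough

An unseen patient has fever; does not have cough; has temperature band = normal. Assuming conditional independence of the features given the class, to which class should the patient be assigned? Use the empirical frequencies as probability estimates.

condition C

condition A: (26/120) × (15/26) × (10/26) × (21/26) ≈ 0.0388314
condition B: (67/120) × (37/67) × (5/67) × (64/67) ≈ 0.0219797
condition C: (27/120) × (25/27) × (24/27) × (22/27) ≈ 0.150892
Highest score → condition C.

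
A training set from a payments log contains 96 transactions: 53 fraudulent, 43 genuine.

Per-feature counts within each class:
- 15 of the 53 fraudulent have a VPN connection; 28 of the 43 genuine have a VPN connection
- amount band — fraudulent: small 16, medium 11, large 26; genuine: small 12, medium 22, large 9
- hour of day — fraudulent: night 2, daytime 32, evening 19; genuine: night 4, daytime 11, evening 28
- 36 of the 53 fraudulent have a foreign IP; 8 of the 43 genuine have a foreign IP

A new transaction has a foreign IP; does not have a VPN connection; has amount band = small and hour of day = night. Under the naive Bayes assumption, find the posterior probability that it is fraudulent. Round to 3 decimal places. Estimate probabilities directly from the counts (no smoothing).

0.802

fraudulent: (53/96) × (38/53) × (16/53) × (2/53) × (36/53) ≈ 0.00306293
genuine: (43/96) × (15/43) × (12/43) × (4/43) × (8/43) ≈ 0.000754651
P(fraudulent | x) = 0.00306293 / 0.003817581 ≈ 0.802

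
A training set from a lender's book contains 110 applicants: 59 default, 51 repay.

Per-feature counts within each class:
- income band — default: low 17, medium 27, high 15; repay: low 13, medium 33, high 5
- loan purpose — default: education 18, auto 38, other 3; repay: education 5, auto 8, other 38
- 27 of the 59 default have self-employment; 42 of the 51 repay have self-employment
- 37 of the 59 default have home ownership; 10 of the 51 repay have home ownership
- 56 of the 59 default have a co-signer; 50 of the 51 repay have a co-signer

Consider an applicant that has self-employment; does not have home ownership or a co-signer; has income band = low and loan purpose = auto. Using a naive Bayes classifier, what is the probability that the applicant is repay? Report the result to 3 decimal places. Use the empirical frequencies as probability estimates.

0.218

default: (59/110) × (17/59) × (38/59) × (27/59) × (22/59) × (3/59) ≈ 0.000863653
repay: (51/110) × (13/51) × (8/51) × (42/51) × (41/51) × (1/51) ≈ 0.000240654
P(repay | x) = 0.000240654 / 0.001104307 ≈ 0.218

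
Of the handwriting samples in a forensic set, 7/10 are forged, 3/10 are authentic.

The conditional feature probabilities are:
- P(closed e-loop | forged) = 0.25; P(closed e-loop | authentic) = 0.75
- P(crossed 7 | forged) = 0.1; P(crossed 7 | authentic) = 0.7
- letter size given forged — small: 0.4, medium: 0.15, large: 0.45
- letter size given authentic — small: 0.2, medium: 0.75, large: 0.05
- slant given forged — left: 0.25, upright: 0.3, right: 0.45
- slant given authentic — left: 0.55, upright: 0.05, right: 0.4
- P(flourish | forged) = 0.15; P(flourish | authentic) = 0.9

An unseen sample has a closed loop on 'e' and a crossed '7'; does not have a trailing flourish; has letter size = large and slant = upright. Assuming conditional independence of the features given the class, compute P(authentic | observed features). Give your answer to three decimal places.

0.019

forged: 0.7 × 0.25 × 0.1 × 0.45 × 0.3 × (1−0.15) = 0.002008125
authentic: 0.3 × 0.75 × 0.7 × 0.05 × 0.05 × (1−0.9) = 0.000039375
P(authentic | x) = 0.000039375 / 0.0020475 ≈ 0.019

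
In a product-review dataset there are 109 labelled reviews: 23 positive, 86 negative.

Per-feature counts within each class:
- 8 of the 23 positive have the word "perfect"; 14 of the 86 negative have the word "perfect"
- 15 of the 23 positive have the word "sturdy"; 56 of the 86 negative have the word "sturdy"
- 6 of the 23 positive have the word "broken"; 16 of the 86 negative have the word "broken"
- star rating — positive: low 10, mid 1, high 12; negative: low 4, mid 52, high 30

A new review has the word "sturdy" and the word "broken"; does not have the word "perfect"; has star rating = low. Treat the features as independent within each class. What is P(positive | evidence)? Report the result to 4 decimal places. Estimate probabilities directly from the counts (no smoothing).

0.7323

positive: (23/109) × (15/23) × (15/23) × (6/23) × (10/23) ≈ 0.0101794
negative: (86/109) × (72/86) × (56/86) × (16/86) × (4/86) ≈ 0.00372202
P(positive | x) = 0.0101794 / 0.01390142 ≈ 0.7323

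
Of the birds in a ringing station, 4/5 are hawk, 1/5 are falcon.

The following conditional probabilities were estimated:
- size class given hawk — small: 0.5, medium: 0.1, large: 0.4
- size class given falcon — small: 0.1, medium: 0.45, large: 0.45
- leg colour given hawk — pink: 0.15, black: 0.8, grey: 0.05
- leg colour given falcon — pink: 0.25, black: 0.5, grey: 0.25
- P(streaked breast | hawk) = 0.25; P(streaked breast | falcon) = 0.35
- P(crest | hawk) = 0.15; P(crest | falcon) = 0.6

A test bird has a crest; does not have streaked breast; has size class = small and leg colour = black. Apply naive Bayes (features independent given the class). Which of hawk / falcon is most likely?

hawk

hawk: 0.8 × 0.5 × 0.8 × (1−0.25) × 0.15 = 0.036
falcon: 0.2 × 0.1 × 0.5 × (1−0.35) × 0.6 = 0.0039
Highest score → hawk.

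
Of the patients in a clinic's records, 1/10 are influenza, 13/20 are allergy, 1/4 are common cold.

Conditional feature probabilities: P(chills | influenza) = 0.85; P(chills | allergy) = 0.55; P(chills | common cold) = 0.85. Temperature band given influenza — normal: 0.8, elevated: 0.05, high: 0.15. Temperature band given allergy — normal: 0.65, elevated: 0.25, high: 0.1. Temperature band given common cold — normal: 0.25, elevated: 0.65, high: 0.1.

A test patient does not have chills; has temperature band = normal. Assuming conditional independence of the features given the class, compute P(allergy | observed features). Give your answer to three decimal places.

0.899

influenza: 0.1 × (1−0.85) × 0.8 = 0.012
allergy: 0.65 × (1−0.55) × 0.65 = 0.190125
common cold: 0.25 × (1−0.85) × 0.25 = 0.009375
P(allergy | x) = 0.190125 / 0.2115 ≈ 0.899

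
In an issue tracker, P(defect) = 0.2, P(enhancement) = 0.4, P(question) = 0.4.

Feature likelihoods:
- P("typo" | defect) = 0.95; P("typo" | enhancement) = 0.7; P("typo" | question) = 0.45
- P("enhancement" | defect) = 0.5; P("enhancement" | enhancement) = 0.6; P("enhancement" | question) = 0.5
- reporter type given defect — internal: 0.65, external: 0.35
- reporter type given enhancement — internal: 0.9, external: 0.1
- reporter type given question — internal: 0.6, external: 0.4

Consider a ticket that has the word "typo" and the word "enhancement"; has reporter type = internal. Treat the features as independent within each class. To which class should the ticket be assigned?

enhancement

defect: 0.2 × 0.95 × 0.5 × 0.65 = 0.06175
enhancement: 0.4 × 0.7 × 0.6 × 0.9 = 0.1512
question: 0.4 × 0.45 × 0.5 × 0.6 = 0.054
Highest score → enhancement.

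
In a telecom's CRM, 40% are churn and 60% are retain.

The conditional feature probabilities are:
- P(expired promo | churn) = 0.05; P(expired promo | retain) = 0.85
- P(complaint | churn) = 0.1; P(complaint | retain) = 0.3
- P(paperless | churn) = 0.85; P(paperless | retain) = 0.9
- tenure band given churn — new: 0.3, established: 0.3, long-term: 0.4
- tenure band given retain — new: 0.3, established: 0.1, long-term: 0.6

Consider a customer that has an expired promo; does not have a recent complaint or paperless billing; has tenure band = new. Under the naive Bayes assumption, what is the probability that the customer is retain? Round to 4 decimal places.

churn: 0.4 × 0.05 × (1−0.1) × (1−0.85) × 0.3 = 0.00081
retain: 0.6 × 0.85 × (1−0.3) × (1−0.9) × 0.3 = 0.01071
P(retain | x) = 0.01071 / 0.01152 ≈ 0.9297

0.9297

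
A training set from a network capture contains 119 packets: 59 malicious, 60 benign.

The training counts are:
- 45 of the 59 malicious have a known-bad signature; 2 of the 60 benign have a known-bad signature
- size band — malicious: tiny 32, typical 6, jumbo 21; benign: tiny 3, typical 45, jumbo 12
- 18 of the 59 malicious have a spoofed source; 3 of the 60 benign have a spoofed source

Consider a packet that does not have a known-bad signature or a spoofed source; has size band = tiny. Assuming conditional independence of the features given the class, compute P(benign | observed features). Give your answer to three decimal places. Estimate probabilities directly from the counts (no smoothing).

0.343

malicious: (59/119) × (14/59) × (32/59) × (41/59) ≈ 0.0443416
benign: (60/119) × (58/60) × (3/60) × (57/60) ≈ 0.0231513
P(benign | x) = 0.0231513 / 0.0674929 ≈ 0.343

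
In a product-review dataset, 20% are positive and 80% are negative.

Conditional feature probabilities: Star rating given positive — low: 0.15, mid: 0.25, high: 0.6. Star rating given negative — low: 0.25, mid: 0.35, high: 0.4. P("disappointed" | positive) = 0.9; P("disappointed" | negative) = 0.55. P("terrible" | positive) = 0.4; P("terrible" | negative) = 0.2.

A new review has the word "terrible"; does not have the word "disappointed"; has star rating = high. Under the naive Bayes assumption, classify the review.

negative

positive: 0.2 × 0.6 × (1−0.9) × 0.4 = 0.0048
negative: 0.8 × 0.4 × (1−0.55) × 0.2 = 0.0288
Highest score → negative.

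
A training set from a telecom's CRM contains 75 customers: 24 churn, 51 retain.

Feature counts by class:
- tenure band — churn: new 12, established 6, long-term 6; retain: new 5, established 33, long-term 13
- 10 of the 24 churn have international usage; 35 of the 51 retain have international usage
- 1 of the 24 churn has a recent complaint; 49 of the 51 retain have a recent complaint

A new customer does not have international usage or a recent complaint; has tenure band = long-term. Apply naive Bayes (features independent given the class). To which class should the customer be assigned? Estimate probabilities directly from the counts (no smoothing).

churn

churn: (24/75) × (6/24) × (14/24) × (23/24) ≈ 0.0447222
retain: (51/75) × (13/51) × (16/51) × (2/51) ≈ 0.00213251
Highest score → churn.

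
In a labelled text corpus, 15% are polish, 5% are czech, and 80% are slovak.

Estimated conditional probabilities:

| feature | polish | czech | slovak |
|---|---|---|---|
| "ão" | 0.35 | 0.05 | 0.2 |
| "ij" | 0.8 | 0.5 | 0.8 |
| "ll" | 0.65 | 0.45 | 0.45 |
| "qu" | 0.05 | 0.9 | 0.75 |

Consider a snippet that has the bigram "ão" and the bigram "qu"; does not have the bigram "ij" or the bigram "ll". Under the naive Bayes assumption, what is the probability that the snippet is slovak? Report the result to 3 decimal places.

0.943

polish: 0.15 × 0.35 × (1−0.8) × (1−0.65) × 0.05 = 0.00018375
czech: 0.05 × 0.05 × (1−0.5) × (1−0.45) × 0.9 = 0.00061875
slovak: 0.8 × 0.2 × (1−0.8) × (1−0.45) × 0.75 = 0.0132
P(slovak | x) = 0.0132 / 0.0140025 ≈ 0.943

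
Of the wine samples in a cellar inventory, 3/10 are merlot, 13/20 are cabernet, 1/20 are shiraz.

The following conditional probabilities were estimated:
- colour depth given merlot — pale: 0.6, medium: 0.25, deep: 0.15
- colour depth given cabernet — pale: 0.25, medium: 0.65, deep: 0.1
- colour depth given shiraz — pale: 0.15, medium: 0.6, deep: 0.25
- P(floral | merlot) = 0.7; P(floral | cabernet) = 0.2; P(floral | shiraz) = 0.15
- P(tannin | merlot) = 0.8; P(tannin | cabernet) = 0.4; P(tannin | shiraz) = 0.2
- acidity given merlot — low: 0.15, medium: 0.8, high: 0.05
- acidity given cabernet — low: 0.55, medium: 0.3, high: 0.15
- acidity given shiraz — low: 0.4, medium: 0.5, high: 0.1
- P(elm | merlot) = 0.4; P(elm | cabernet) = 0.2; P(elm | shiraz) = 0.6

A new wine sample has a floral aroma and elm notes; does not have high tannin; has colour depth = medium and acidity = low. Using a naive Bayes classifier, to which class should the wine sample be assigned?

cabernet

merlot: 0.3 × 0.25 × 0.7 × (1−0.8) × 0.15 × 0.4 = 0.00063
cabernet: 0.65 × 0.65 × 0.2 × (1−0.4) × 0.55 × 0.2 = 0.005577
shiraz: 0.05 × 0.6 × 0.15 × (1−0.2) × 0.4 × 0.6 = 0.000864
Highest score → cabernet.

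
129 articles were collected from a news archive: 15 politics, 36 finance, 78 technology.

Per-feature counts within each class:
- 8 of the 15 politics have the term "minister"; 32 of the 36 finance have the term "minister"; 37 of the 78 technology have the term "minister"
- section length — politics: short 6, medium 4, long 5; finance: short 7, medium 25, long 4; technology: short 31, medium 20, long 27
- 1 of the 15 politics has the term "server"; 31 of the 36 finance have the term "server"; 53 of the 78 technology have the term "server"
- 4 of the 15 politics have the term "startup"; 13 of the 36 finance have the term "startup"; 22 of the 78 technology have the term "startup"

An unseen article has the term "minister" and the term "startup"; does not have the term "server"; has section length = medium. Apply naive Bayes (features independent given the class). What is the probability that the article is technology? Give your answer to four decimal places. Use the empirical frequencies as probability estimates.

politics: (15/129) × (8/15) × (4/15) × (14/15) × (4/15) ≈ 0.00411599
finance: (36/129) × (32/36) × (25/36) × (5/36) × (13/36) ≈ 0.00863985
technology: (78/129) × (37/78) × (20/78) × (25/78) × (22/78) ≈ 0.00664846
P(technology | x) = 0.00664846 / 0.0194043 ≈ 0.3426

0.3426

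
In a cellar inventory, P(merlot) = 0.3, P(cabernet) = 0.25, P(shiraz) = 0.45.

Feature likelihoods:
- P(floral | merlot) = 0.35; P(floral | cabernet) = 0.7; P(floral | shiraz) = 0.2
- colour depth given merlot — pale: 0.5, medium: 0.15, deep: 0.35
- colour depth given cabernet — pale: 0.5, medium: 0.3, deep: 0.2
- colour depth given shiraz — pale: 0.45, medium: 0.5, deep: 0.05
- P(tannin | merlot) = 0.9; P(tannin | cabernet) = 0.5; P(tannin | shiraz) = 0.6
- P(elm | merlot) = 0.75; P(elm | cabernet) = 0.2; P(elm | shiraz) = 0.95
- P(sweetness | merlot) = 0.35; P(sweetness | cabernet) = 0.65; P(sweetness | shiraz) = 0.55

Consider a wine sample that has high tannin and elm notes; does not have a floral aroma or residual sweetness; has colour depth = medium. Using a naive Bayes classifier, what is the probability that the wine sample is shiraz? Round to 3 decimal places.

0.772

merlot: 0.3 × (1−0.35) × 0.15 × 0.9 × 0.75 × (1−0.35) = 0.0128334375
cabernet: 0.25 × (1−0.7) × 0.3 × 0.5 × 0.2 × (1−0.65) = 0.0007875
shiraz: 0.45 × (1−0.2) × 0.5 × 0.6 × 0.95 × (1−0.55) = 0.04617
P(shiraz | x) = 0.04617 / 0.0597909375 ≈ 0.772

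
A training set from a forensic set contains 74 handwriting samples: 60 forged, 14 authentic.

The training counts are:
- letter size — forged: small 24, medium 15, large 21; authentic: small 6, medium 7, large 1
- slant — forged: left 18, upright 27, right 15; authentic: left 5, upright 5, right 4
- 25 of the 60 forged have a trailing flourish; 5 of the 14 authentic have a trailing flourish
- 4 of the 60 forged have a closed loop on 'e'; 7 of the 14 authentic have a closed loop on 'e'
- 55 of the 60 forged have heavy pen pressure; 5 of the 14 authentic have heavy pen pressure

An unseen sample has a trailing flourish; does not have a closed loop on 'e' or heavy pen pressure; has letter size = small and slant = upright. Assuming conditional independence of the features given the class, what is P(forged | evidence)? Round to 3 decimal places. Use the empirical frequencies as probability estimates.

forged: (60/74) × (24/60) × (27/60) × (25/60) × (56/60) × (5/60) ≈ 0.00472973
authentic: (14/74) × (6/14) × (5/14) × (5/14) × (7/14) × (9/14) ≈ 0.00332421
P(forged | x) = 0.00472973 / 0.00805394 ≈ 0.587

0.587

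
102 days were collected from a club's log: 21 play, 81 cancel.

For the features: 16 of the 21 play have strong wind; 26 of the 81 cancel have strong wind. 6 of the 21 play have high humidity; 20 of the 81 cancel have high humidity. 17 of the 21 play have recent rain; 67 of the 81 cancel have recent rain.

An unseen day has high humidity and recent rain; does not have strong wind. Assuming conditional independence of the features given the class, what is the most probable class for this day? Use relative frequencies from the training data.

cancel

play: (21/102) × (5/21) × (6/21) × (17/21) ≈ 0.0113379
cancel: (81/102) × (55/81) × (20/81) × (67/81) ≈ 0.110128
Highest score → cancel.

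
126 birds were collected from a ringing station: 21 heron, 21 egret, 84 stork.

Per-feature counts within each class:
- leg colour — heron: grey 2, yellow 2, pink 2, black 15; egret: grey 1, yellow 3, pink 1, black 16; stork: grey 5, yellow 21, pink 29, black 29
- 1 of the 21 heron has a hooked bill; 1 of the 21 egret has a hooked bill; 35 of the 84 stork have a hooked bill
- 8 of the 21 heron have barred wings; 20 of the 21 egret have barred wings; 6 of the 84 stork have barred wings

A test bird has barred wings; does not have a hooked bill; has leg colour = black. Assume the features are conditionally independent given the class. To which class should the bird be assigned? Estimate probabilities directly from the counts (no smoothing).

egret

heron: (21/126) × (15/21) × (20/21) × (8/21) ≈ 0.0431919
egret: (21/126) × (16/21) × (20/21) × (20/21) ≈ 0.115178
stork: (84/126) × (29/84) × (49/84) × (6/84) ≈ 0.00958995
Highest score → egret.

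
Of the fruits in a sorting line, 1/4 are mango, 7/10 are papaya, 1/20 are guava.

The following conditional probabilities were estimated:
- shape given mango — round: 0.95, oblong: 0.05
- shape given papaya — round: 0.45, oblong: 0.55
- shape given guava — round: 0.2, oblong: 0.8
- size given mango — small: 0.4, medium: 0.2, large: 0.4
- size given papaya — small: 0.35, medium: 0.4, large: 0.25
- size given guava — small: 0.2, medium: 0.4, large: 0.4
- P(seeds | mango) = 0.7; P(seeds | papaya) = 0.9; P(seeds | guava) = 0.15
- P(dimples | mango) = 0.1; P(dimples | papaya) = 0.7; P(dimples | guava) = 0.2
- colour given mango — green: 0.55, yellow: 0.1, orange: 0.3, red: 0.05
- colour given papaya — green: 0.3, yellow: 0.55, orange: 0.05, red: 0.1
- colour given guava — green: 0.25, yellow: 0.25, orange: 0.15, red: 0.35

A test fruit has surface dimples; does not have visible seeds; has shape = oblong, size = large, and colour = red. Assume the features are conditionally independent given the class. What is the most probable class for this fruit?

guava

mango: 0.25 × 0.05 × 0.4 × (1−0.7) × 0.1 × 0.05 = 0.0000075
papaya: 0.7 × 0.55 × 0.25 × (1−0.9) × 0.7 × 0.1 = 0.00067375
guava: 0.05 × 0.8 × 0.4 × (1−0.15) × 0.2 × 0.35 = 0.000952
Highest score → guava.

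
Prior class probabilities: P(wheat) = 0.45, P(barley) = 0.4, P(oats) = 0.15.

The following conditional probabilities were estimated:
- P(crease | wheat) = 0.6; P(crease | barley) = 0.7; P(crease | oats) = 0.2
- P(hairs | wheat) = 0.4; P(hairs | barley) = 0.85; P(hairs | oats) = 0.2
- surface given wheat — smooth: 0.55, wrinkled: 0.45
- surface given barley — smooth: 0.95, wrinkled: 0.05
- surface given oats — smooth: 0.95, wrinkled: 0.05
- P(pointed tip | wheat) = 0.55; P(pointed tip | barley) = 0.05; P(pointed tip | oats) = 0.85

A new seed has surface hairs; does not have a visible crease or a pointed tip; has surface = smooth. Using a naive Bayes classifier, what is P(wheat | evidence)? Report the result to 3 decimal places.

wheat: 0.45 × (1−0.6) × 0.4 × 0.55 × (1−0.55) = 0.01782
barley: 0.4 × (1−0.7) × 0.85 × 0.95 × (1−0.05) = 0.092055
oats: 0.15 × (1−0.2) × 0.2 × 0.95 × (1−0.85) = 0.00342
P(wheat | x) = 0.01782 / 0.113295 ≈ 0.157

0.157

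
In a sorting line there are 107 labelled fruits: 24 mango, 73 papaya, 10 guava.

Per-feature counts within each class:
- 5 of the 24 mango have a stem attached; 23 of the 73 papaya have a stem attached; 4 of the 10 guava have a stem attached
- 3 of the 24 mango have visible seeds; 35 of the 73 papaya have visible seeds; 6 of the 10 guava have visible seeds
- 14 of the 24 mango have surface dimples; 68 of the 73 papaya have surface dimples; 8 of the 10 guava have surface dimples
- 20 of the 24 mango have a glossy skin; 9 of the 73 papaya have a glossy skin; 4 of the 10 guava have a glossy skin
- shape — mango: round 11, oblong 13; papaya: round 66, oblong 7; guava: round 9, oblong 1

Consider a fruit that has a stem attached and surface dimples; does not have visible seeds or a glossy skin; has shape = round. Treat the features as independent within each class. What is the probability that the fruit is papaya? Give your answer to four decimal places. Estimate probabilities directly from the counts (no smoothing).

mango: (24/107) × (5/24) × (21/24) × (14/24) × (4/24) × (11/24) ≈ 0.00182197
papaya: (73/107) × (23/73) × (38/73) × (68/73) × (64/73) × (66/73) ≈ 0.0826169
guava: (10/107) × (4/10) × (4/10) × (8/10) × (6/10) × (9/10) ≈ 0.00645981
P(papaya | x) = 0.0826169 / 0.09089868 ≈ 0.9089

0.9089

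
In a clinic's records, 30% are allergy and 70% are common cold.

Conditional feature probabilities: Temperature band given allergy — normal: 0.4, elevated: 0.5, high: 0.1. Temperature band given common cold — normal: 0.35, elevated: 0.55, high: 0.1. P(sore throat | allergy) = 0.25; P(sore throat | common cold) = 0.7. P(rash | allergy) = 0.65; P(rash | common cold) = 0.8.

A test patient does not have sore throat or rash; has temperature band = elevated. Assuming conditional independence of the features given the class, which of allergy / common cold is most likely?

allergy: 0.3 × 0.5 × (1−0.25) × (1−0.65) = 0.039375
common cold: 0.7 × 0.55 × (1−0.7) × (1−0.8) = 0.0231
Highest score → allergy.

allergy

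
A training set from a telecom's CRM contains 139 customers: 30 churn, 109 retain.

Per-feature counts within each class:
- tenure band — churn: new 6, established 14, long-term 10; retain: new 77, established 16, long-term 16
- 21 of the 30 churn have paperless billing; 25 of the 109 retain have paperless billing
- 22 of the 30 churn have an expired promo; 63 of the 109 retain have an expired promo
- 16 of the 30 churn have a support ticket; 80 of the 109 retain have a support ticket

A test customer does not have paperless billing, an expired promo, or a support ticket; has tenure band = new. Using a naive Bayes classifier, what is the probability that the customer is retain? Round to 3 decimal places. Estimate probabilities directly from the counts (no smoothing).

0.967

churn: (30/139) × (6/30) × (9/30) × (8/30) × (14/30) ≈ 0.00161151
retain: (109/139) × (77/109) × (84/109) × (46/109) × (29/109) ≈ 0.0479327
P(retain | x) = 0.0479327 / 0.04954421 ≈ 0.967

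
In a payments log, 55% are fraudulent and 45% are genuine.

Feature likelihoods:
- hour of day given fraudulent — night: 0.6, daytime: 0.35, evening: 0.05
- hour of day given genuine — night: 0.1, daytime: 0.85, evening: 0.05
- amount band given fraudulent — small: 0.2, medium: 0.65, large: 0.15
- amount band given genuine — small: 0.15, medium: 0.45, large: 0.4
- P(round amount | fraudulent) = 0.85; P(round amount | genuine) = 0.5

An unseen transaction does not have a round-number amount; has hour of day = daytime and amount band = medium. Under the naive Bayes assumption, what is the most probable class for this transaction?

fraudulent: 0.55 × 0.35 × 0.65 × (1−0.85) = 0.01876875
genuine: 0.45 × 0.85 × 0.45 × (1−0.5) = 0.0860625
Highest score → genuine.

genuine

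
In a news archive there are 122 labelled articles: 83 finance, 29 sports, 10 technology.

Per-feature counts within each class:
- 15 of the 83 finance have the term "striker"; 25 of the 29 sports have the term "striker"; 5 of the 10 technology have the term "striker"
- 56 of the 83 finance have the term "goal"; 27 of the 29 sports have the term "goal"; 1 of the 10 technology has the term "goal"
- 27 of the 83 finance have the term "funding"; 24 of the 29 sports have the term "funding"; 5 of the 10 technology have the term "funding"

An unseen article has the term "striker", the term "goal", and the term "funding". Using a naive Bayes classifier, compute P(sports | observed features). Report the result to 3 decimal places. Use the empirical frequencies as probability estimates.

finance: (83/122) × (15/83) × (56/83) × (27/83) ≈ 0.0269853
sports: (29/122) × (25/29) × (27/29) × (24/29) ≈ 0.157892
technology: (10/122) × (5/10) × (1/10) × (5/10) ≈ 0.00204918
P(sports | x) = 0.157892 / 0.18692648 ≈ 0.845

0.845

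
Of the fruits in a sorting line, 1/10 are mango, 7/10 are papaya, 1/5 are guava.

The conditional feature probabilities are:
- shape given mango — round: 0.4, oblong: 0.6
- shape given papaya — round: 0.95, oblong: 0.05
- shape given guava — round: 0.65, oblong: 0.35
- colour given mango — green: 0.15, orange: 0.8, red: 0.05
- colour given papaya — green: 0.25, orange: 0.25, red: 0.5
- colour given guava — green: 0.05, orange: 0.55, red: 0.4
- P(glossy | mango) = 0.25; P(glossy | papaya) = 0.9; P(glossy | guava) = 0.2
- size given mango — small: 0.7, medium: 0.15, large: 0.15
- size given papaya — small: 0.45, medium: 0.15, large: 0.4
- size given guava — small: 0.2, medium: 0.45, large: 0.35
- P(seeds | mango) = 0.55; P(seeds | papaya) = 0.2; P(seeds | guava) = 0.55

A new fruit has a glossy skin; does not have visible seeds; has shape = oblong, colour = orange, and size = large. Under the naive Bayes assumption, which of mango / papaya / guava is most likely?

papaya

mango: 0.1 × 0.6 × 0.8 × 0.25 × 0.15 × (1−0.55) = 0.00081
papaya: 0.7 × 0.05 × 0.25 × 0.9 × 0.4 × (1−0.2) = 0.00252
guava: 0.2 × 0.35 × 0.55 × 0.2 × 0.35 × (1−0.55) = 0.00121275
Highest score → papaya.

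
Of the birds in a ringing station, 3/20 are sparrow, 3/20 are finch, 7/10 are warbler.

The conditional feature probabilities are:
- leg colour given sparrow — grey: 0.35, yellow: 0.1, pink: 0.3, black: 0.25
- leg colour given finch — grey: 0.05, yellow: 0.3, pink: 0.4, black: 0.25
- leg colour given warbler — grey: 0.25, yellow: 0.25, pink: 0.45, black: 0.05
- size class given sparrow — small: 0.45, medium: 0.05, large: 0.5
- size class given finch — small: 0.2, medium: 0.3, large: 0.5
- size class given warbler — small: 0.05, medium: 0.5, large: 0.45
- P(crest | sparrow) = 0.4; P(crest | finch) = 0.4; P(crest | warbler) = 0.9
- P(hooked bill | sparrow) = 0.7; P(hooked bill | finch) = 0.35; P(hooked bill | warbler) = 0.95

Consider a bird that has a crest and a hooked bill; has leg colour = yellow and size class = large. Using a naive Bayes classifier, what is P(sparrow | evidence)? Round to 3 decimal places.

0.029

sparrow: 0.15 × 0.1 × 0.5 × 0.4 × 0.7 = 0.0021
finch: 0.15 × 0.3 × 0.5 × 0.4 × 0.35 = 0.00315
warbler: 0.7 × 0.25 × 0.45 × 0.9 × 0.95 = 0.06733125
P(sparrow | x) = 0.0021 / 0.07258125 ≈ 0.029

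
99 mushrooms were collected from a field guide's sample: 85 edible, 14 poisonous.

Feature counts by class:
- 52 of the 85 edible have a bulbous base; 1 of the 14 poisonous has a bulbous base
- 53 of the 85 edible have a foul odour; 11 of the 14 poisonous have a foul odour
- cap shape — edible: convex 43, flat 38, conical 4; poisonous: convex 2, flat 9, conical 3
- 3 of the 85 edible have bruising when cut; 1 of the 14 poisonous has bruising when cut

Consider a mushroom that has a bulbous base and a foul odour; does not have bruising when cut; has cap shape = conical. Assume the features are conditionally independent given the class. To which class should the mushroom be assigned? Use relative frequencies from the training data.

edible

edible: (85/99) × (52/85) × (53/85) × (4/85) × (82/85) ≈ 0.0148683
poisonous: (14/99) × (1/14) × (11/14) × (3/14) × (13/14) ≈ 0.0015792
Highest score → edible.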